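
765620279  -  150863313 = 614756966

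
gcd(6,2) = 2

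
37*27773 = 1027601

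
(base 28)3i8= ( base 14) 1088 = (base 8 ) 5460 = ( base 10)2864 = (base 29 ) 3BM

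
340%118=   104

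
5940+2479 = 8419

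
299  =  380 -81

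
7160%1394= 190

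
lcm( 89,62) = 5518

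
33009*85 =2805765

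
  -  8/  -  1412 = 2/353=0.01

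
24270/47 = 24270/47= 516.38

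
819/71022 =39/3382 = 0.01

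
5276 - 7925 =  - 2649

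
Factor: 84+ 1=5^1*17^1 = 85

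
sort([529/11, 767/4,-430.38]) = [- 430.38, 529/11, 767/4] 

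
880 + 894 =1774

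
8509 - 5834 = 2675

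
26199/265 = 26199/265 = 98.86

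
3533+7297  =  10830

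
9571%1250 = 821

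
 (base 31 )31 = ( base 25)3J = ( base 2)1011110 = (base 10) 94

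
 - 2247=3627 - 5874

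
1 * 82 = 82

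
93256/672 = 11657/84 = 138.77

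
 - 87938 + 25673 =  - 62265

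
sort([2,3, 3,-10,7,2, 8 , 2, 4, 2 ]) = [ -10,2,2,  2  ,  2,  3, 3,4,7, 8]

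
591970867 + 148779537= 740750404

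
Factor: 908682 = 2^1*3^1 * 269^1 * 563^1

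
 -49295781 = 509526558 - 558822339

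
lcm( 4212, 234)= 4212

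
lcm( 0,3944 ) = 0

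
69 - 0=69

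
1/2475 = 1/2475 = 0.00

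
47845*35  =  1674575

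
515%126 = 11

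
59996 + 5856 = 65852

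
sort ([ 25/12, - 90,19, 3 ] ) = [ - 90,25/12,3, 19 ]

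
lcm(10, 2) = 10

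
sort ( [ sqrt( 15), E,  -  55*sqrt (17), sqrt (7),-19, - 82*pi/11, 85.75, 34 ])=[ - 55*sqrt(17 ),-82*pi/11 ,-19, sqrt( 7 ),E,sqrt (15 ),  34, 85.75]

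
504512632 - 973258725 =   -  468746093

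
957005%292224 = 80333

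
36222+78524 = 114746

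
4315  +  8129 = 12444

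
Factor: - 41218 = - 2^1*37^1* 557^1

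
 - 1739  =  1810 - 3549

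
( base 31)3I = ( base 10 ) 111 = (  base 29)3O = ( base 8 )157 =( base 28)3r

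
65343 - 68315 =-2972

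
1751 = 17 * 103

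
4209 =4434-225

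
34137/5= 34137/5 = 6827.40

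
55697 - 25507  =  30190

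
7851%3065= 1721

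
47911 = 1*47911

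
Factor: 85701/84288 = 2^( - 6)*7^2 * 11^1*53^1*439^(-1 )  =  28567/28096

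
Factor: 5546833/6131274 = 2^(-1 )* 3^( - 1)*1021879^ ( - 1 )*5546833^1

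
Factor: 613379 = 13^1 * 29^1*1627^1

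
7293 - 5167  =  2126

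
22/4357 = 22/4357 = 0.01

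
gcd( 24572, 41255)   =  1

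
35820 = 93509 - 57689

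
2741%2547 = 194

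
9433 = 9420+13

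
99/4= 24 + 3/4  =  24.75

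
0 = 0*17681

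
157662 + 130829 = 288491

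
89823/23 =89823/23 = 3905.35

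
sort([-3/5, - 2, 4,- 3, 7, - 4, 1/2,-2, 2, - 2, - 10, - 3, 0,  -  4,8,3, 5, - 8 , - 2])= [ - 10, - 8 , - 4, - 4, -3, - 3, - 2,- 2, - 2,-2, - 3/5,  0,  1/2,2, 3,4, 5, 7,8] 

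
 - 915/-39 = 23  +  6/13 = 23.46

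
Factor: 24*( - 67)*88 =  - 2^6*3^1*11^1*67^1=   - 141504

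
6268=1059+5209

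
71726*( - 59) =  - 4231834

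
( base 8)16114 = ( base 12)4238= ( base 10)7244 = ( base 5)212434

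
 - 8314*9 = - 74826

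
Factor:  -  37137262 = -2^1*827^1*22453^1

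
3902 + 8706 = 12608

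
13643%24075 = 13643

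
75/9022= 75/9022  =  0.01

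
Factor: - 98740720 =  - 2^4*5^1 * 13^1* 19^2*263^1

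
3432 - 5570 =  - 2138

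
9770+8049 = 17819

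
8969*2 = 17938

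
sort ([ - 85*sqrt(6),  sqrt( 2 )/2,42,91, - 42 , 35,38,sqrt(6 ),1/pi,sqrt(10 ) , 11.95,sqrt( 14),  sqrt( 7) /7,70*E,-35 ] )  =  [ - 85 * sqrt(6), - 42 ,-35,1/pi,  sqrt (7) /7, sqrt (2) /2,sqrt( 6),sqrt(10),sqrt( 14 ),11.95, 35, 38, 42,91  ,  70 * E] 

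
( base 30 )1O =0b110110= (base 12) 46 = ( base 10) 54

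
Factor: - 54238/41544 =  - 2^( - 2 )*3^( - 2)*47^1 = - 47/36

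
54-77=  - 23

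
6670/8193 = 6670/8193 = 0.81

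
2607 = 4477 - 1870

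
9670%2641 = 1747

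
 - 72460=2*( - 36230 )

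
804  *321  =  258084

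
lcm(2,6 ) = 6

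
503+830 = 1333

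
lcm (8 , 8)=8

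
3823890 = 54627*70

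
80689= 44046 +36643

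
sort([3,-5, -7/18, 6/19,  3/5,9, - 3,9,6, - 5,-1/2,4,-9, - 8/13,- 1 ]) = [- 9, - 5, - 5,-3, - 1,-8/13, - 1/2, - 7/18, 6/19 , 3/5,3,4,6,9 , 9]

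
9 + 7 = 16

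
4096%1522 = 1052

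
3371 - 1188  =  2183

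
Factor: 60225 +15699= 75924  =  2^2*3^3*  19^1*37^1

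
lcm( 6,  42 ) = 42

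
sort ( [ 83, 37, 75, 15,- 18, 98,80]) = [ -18,15, 37, 75, 80, 83, 98]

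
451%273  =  178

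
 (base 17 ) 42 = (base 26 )2I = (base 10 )70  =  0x46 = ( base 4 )1012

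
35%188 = 35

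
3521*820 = 2887220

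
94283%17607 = 6248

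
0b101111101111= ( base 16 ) BEF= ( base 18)97D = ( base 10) 3055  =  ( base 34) 2lt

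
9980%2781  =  1637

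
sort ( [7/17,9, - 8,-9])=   [ - 9, - 8, 7/17, 9]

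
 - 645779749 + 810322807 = 164543058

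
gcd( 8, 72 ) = 8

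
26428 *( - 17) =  - 449276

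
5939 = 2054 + 3885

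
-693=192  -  885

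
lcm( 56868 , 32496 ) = 227472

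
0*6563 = 0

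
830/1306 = 415/653 = 0.64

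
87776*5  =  438880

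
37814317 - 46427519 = -8613202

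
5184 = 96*54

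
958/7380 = 479/3690 = 0.13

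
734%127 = 99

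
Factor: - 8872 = - 2^3 * 1109^1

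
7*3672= 25704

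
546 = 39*14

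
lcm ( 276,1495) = 17940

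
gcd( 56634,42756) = 6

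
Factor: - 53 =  - 53^1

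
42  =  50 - 8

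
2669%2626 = 43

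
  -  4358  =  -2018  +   - 2340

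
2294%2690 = 2294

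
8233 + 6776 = 15009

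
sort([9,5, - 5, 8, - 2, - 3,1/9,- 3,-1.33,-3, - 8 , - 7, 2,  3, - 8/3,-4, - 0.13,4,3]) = [ - 8, - 7,-5, - 4, - 3 , - 3,  -  3, - 8/3, - 2, - 1.33,-0.13, 1/9,2, 3 , 3,4, 5, 8,  9] 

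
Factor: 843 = 3^1*281^1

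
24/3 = 8 = 8.00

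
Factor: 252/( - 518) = -2^1*3^2 *37^(-1) = - 18/37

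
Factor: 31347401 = 383^1*81847^1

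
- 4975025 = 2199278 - 7174303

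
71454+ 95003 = 166457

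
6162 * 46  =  283452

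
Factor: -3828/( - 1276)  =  3^1=3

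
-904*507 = - 458328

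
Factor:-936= - 2^3 * 3^2 * 13^1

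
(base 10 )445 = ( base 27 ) gd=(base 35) cp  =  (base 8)675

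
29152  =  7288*4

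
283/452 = 283/452 = 0.63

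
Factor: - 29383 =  - 29383^1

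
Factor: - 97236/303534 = -2^1*3^( - 1)*7^( - 1) * 11^( - 1 )*37^1  =  -74/231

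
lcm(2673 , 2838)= 229878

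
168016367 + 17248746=185265113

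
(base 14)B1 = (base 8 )233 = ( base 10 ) 155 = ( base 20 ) 7f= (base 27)5k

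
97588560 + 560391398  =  657979958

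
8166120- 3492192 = 4673928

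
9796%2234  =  860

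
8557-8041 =516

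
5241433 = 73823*71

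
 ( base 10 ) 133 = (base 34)3v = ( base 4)2011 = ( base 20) 6D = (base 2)10000101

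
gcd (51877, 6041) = 7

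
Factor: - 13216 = -2^5*7^1*59^1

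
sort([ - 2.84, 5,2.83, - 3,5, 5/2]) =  [ - 3, - 2.84,5/2, 2.83, 5 , 5]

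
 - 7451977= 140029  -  7592006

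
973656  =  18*54092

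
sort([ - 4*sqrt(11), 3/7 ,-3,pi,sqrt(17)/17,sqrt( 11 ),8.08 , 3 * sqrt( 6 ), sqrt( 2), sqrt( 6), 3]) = [ -4*sqrt( 11), -3, sqrt( 17)/17, 3/7, sqrt( 2),sqrt( 6 ), 3,  pi,sqrt( 11), 3 * sqrt (6 ),8.08]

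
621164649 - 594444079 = 26720570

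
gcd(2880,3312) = 144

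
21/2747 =21/2747 =0.01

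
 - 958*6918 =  - 6627444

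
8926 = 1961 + 6965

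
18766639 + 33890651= 52657290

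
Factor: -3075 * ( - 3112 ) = 9569400  =  2^3*3^1*5^2*41^1*389^1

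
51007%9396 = 4027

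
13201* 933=12316533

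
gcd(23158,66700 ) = 2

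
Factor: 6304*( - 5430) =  - 34230720= - 2^6 * 3^1*5^1*181^1*197^1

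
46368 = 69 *672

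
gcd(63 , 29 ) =1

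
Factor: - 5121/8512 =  - 2^( - 6)*3^2*7^( - 1)*19^( - 1) * 569^1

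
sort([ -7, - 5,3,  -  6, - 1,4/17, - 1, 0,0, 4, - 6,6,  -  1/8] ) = [ -7, - 6,-6, - 5,- 1, -1, - 1/8,0, 0,  4/17, 3,4, 6]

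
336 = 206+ 130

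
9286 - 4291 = 4995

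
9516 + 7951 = 17467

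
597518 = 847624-250106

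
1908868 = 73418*26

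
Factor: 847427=7^1*121061^1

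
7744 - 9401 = - 1657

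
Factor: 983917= 11^1 * 23^1 *3889^1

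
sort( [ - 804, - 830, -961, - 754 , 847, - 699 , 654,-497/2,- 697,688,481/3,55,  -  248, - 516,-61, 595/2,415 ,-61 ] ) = [ - 961,- 830, -804, - 754,  -  699, - 697, - 516, - 497/2, - 248, - 61,-61, 55,481/3,  595/2,415,654,688, 847]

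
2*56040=112080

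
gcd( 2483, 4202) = 191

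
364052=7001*52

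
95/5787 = 95/5787 = 0.02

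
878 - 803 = 75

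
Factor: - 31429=-53^1 * 593^1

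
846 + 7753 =8599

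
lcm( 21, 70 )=210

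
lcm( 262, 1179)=2358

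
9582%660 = 342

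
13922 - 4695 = 9227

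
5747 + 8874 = 14621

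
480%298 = 182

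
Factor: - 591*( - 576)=340416 =2^6*3^3*197^1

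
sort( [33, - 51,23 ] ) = [ - 51, 23, 33 ] 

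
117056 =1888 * 62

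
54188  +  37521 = 91709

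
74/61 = 74/61=1.21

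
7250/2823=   2 + 1604/2823 = 2.57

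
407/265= 407/265 = 1.54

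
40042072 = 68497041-28454969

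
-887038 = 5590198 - 6477236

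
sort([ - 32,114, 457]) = [  -  32, 114, 457 ] 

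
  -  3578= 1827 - 5405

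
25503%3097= 727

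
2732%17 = 12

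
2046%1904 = 142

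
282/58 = 4 + 25/29 = 4.86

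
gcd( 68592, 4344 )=24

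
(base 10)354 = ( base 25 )e4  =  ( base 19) ic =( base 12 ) 256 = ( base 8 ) 542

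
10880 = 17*640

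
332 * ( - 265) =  - 87980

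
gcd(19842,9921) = 9921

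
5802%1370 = 322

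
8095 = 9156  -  1061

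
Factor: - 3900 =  - 2^2 * 3^1*5^2*13^1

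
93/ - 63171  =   - 1 + 21026/21057= - 0.00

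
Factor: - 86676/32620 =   -  3^1  *5^(- 1)*7^( - 1)*31^1=- 93/35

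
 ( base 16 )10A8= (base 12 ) 2574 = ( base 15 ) 13E4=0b1000010101000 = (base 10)4264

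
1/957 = 1/957  =  0.00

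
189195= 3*63065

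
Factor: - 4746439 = - 1181^1*4019^1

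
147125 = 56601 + 90524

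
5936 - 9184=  - 3248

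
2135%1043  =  49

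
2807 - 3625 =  - 818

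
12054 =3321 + 8733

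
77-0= 77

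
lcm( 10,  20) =20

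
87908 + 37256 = 125164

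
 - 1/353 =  - 1 +352/353 = -0.00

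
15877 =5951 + 9926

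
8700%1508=1160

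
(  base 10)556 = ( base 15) 271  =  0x22c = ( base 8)1054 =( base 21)15a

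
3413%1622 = 169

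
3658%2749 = 909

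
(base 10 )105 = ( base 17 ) 63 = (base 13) 81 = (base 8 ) 151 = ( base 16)69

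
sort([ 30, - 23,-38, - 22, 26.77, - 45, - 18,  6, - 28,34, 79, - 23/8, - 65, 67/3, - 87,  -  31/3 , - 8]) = [ - 87, - 65, - 45,-38, - 28, - 23,-22, - 18,-31/3, - 8, - 23/8, 6, 67/3, 26.77, 30, 34, 79 ] 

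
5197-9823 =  - 4626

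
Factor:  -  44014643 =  - 44014643^1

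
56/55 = 56/55 = 1.02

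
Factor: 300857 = 300857^1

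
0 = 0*6111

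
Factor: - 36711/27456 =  - 12237/9152 = - 2^( - 6)*3^1*11^(-1)*13^(-1 )*4079^1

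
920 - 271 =649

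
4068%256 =228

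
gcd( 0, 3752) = 3752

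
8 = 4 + 4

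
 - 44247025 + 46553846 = 2306821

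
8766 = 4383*2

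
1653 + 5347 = 7000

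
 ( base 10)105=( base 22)4h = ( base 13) 81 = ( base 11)96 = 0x69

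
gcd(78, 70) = 2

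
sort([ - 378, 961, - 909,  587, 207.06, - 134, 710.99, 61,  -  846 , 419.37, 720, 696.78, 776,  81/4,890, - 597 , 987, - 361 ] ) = [ - 909,-846, - 597, - 378, - 361,-134, 81/4 , 61, 207.06,419.37,587 , 696.78,710.99, 720, 776, 890, 961, 987 ] 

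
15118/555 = 27 + 133/555= 27.24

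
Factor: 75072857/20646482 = 2^ ( - 1)*19^1 *53^1 *2351^(  -  1) * 4391^(  -  1)*74551^1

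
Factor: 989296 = 2^4*7^1*11^2*73^1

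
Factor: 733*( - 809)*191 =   -  113262427 =- 191^1*733^1*809^1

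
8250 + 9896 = 18146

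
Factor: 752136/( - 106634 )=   -  924/131 =-2^2*3^1*7^1*11^1*131^(-1 )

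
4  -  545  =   - 541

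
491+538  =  1029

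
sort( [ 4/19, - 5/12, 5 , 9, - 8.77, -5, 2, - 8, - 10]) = [- 10, -8.77, - 8,-5, - 5/12,  4/19, 2, 5 , 9]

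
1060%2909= 1060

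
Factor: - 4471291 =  - 11^1*406481^1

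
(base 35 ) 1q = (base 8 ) 75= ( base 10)61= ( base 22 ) 2h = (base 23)2F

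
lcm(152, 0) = 0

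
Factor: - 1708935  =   - 3^1*5^1 * 59^1*1931^1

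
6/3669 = 2/1223 = 0.00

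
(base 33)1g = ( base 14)37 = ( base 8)61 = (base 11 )45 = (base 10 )49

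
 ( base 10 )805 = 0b1100100101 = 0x325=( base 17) 2D6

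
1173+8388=9561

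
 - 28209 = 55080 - 83289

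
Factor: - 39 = -3^1 *13^1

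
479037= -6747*( - 71)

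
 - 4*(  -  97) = 388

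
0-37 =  - 37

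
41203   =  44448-3245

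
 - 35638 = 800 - 36438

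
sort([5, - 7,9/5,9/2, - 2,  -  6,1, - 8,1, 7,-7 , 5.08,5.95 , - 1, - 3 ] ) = [ - 8, -7, - 7,-6,  -  3, - 2,  -  1, 1, 1,9/5,9/2,5,5.08, 5.95,7 ]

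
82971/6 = 27657/2 = 13828.50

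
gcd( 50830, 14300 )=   130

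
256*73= 18688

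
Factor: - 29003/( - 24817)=83^( - 1 )*97^1 = 97/83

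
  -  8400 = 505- 8905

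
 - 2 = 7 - 9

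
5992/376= 749/47 = 15.94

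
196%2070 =196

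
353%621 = 353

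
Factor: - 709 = -709^1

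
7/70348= 7/70348 =0.00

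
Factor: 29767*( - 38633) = -7^1*17^2*103^1*5519^1 = - 1149988511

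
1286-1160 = 126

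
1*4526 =4526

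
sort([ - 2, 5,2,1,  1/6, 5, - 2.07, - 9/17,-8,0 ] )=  [ - 8, - 2.07, - 2, - 9/17, 0,  1/6,1 , 2, 5, 5 ]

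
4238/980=2119/490 =4.32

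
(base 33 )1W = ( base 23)2J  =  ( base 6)145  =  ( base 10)65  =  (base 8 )101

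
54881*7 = 384167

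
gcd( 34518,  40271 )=5753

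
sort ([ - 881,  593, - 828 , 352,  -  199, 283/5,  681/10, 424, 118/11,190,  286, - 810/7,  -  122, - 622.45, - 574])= [ - 881,  -  828, - 622.45,-574, - 199,  -  122,-810/7,118/11,283/5,  681/10, 190,286, 352, 424, 593]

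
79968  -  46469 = 33499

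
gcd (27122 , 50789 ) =1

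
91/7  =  13  =  13.00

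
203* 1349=273847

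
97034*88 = 8538992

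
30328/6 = 5054 + 2/3 = 5054.67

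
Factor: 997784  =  2^3*191^1*653^1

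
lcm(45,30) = 90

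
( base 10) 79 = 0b1001111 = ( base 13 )61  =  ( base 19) 43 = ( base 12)67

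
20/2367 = 20/2367 = 0.01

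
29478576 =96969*304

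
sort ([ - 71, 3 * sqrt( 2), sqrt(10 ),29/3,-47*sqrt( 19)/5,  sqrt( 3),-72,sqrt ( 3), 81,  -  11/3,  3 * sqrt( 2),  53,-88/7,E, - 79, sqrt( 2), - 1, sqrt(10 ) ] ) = [ - 79, - 72,-71, - 47*sqrt(19 ) /5, - 88/7, - 11/3,-1 , sqrt( 2),sqrt(3 ),sqrt(3), E, sqrt (10),sqrt( 10 ), 3*sqrt( 2 ), 3*sqrt( 2), 29/3,  53,81 ]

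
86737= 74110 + 12627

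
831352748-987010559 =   -  155657811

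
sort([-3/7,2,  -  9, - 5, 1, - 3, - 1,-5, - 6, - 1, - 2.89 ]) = [  -  9,  -  6,  -  5,-5,  -  3, - 2.89 ,  -  1, - 1,  -  3/7, 1,2 ]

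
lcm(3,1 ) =3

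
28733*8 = 229864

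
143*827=118261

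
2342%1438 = 904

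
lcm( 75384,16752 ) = 150768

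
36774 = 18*2043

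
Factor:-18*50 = -900 = - 2^2 * 3^2*5^2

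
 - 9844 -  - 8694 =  - 1150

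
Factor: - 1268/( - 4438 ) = 2^1*7^( - 1 ) = 2/7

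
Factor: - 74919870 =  - 2^1*3^3*5^1*31^1*8951^1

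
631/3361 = 631/3361 = 0.19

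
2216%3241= 2216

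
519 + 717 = 1236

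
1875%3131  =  1875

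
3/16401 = 1/5467= 0.00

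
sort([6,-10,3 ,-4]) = [  -  10,  -  4,3, 6 ] 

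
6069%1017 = 984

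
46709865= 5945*7857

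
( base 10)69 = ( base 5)234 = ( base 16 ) 45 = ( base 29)2B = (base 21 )36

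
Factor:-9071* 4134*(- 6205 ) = 232684484370 =2^1 * 3^1*5^1* 13^1* 17^1*47^1*53^1 * 73^1 * 193^1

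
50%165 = 50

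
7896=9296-1400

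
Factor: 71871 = 3^1 * 23957^1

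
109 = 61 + 48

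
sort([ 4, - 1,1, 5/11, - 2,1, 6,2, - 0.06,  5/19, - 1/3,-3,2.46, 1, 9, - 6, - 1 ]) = [-6, - 3, - 2, - 1  ,-1, - 1/3, - 0.06,5/19, 5/11,1,  1, 1, 2  ,  2.46, 4, 6, 9]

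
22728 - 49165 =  - 26437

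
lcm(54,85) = 4590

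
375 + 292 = 667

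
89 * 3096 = 275544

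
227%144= 83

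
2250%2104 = 146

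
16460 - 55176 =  - 38716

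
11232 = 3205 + 8027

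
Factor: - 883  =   - 883^1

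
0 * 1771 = 0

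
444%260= 184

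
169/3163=169/3163 = 0.05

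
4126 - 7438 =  - 3312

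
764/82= 382/41=9.32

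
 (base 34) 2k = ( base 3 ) 10021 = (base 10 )88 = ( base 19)4c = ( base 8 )130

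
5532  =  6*922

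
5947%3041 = 2906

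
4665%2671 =1994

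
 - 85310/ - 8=10663 + 3/4 = 10663.75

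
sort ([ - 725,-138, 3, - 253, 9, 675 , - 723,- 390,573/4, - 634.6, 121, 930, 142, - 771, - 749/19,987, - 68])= [-771, - 725, - 723,  -  634.6, - 390, - 253, - 138, - 68, - 749/19, 3, 9, 121, 142, 573/4, 675, 930 , 987]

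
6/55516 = 3/27758=0.00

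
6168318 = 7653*806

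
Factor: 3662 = 2^1*1831^1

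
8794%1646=564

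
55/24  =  2+ 7/24 =2.29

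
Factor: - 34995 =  - 3^1 * 5^1 *2333^1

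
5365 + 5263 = 10628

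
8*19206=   153648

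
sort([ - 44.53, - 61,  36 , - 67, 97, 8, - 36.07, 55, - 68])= [ - 68, - 67, - 61, - 44.53 , - 36.07, 8, 36, 55, 97 ]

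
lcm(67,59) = 3953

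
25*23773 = 594325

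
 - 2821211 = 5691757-8512968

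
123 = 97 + 26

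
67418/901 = 74 + 744/901= 74.83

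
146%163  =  146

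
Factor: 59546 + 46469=5^1*7^1*13^1*233^1=106015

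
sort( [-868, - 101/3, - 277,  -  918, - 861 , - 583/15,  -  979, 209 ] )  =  [ - 979, - 918,-868, - 861 , - 277, - 583/15, - 101/3  ,  209]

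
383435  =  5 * 76687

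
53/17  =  53/17 = 3.12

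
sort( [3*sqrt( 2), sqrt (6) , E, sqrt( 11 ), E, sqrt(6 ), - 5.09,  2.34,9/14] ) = [-5.09,9/14,2.34, sqrt(6 ) , sqrt(6 ), E,E,  sqrt(11),  3*sqrt(2 )] 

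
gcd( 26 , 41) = 1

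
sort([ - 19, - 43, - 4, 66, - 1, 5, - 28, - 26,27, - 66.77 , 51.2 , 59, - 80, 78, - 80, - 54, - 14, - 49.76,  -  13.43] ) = [ - 80, - 80 , - 66.77, - 54, - 49.76 , -43,- 28, - 26, - 19, - 14, - 13.43, - 4, - 1, 5, 27,51.2, 59,66,78 ]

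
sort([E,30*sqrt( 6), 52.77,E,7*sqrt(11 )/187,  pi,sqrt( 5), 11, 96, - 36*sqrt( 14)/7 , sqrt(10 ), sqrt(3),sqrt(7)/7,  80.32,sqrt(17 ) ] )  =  [ - 36*sqrt( 14) /7, 7*sqrt(11)/187,sqrt(7 )/7,sqrt( 3 ), sqrt( 5 ),E,E, pi,sqrt ( 10),sqrt(17 ),11,52.77, 30*sqrt( 6),80.32,  96 ] 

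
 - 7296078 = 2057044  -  9353122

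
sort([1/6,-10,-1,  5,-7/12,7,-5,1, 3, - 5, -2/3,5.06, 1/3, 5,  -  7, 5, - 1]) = [  -  10,-7,-5,-5, -1, - 1,- 2/3, - 7/12 , 1/6,1/3,  1,3, 5,5,  5, 5.06 , 7 ] 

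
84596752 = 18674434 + 65922318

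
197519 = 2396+195123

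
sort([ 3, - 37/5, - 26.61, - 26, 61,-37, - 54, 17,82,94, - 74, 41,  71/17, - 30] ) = [- 74, - 54, - 37,-30 , - 26.61, - 26 , - 37/5,3,71/17, 17, 41, 61, 82, 94 ] 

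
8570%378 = 254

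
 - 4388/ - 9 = 487  +  5/9 =487.56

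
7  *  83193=582351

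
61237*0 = 0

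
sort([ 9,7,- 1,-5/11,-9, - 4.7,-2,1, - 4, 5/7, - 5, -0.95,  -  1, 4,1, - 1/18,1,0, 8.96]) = [ - 9, - 5,  -  4.7,-4, - 2, -1 , - 1,-0.95, - 5/11, - 1/18, 0, 5/7,1, 1, 1,4,7,8.96,9] 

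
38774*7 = 271418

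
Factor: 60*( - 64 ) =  - 3840 = - 2^8*3^1*5^1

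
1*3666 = 3666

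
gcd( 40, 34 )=2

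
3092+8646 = 11738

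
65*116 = 7540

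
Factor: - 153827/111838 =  - 2^( - 1)*281^( -1 )*773^1 =- 773/562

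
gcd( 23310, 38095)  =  5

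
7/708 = 7/708 = 0.01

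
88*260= 22880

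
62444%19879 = 2807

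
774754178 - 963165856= - 188411678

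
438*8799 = 3853962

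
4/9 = 4/9 = 0.44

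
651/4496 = 651/4496= 0.14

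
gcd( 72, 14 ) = 2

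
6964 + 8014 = 14978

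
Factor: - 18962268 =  - 2^2*3^1*13^1*121553^1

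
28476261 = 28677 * 993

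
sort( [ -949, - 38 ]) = [ - 949 , - 38 ] 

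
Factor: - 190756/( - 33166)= 926/161 = 2^1*7^ ( - 1 )*23^( - 1) * 463^1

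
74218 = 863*86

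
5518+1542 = 7060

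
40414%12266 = 3616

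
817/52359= 817/52359  =  0.02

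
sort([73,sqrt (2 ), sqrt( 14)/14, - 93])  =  [ - 93 , sqrt(14 ) /14, sqrt(2) , 73]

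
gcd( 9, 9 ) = 9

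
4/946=2/473 =0.00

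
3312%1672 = 1640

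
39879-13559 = 26320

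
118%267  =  118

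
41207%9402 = 3599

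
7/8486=7/8486 = 0.00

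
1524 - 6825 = -5301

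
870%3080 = 870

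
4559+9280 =13839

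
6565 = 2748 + 3817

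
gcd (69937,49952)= 7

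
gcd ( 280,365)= 5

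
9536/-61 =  - 157+ 41/61 = - 156.33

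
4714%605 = 479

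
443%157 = 129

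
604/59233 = 604/59233 = 0.01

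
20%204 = 20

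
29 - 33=- 4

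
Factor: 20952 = 2^3*3^3*97^1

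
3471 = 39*89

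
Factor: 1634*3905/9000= 638077/900=2^( - 2)*3^( - 2)*5^( - 2)*11^1*19^1*43^1  *71^1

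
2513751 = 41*61311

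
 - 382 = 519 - 901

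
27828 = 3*9276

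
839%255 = 74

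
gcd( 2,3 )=1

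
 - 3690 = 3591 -7281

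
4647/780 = 1549/260 = 5.96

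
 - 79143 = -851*93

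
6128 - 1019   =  5109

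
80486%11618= 10778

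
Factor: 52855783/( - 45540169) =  - 19^(  -  1 )*2396851^ ( - 1)*52855783^1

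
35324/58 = 17662/29  =  609.03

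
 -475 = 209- 684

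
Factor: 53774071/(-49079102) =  - 2^(-1) * 13^1*17^( - 1) *23^( - 1)*62761^ ( - 1)*4136467^1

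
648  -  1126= - 478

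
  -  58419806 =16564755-74984561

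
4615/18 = 256 + 7/18=256.39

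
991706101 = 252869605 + 738836496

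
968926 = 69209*14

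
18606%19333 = 18606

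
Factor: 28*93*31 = 80724 = 2^2*3^1*7^1*31^2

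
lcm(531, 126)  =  7434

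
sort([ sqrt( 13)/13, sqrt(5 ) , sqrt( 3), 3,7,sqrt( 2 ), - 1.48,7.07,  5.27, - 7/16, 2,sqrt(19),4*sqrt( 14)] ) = [ - 1.48, - 7/16, sqrt(13 )/13, sqrt ( 2),sqrt( 3),2 , sqrt(5),3,sqrt( 19), 5.27, 7, 7.07, 4*sqrt(14 ) ]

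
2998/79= 37+ 75/79 = 37.95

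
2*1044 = 2088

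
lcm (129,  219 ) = 9417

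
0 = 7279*0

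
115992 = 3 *38664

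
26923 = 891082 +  - 864159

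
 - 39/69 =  - 13/23 = - 0.57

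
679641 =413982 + 265659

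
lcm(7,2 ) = 14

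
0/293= 0 = 0.00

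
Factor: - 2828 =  - 2^2*7^1*101^1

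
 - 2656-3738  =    -  6394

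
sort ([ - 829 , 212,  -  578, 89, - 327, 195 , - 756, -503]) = [ - 829, - 756, - 578 , - 503,-327, 89, 195,  212 ] 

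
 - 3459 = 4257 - 7716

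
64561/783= 82+355/783 = 82.45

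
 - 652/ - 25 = 652/25= 26.08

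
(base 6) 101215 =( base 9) 12062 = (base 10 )8075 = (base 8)17613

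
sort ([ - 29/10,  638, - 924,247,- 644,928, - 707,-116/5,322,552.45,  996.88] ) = [-924, - 707, - 644 , - 116/5, - 29/10, 247,322, 552.45, 638, 928,996.88] 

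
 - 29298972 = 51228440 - 80527412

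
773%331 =111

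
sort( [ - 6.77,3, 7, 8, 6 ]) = [ - 6.77, 3,6,7,8 ]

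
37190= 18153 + 19037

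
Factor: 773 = 773^1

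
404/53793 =404/53793 = 0.01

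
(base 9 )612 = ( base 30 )GH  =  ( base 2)111110001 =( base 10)497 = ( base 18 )19b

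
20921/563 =20921/563 = 37.16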